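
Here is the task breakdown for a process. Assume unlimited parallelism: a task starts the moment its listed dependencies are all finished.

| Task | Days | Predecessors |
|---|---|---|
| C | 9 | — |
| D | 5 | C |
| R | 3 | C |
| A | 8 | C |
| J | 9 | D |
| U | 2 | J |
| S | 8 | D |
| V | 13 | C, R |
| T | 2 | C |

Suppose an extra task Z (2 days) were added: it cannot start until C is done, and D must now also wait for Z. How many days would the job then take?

Originally the job takes 25 days.
With Z inserted, D now waits for max(C, Z).
New critical path: C→Z→D→J→U = 9+2+5+9+2 = 27 ⇒ 27 days.

27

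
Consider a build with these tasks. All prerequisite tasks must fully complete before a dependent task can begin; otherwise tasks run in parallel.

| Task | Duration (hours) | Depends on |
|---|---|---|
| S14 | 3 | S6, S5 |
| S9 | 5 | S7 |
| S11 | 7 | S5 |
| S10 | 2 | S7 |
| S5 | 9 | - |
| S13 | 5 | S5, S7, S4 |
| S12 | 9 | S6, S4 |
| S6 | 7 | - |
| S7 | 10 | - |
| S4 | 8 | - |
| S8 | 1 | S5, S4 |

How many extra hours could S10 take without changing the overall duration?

5

The longest chain is S4→S12 = 8+9 = 17; overall finish 17 hours.
The longest chain containing S10 totals 12 hours.
So S10 can slip 17 − 12 = 5 hours.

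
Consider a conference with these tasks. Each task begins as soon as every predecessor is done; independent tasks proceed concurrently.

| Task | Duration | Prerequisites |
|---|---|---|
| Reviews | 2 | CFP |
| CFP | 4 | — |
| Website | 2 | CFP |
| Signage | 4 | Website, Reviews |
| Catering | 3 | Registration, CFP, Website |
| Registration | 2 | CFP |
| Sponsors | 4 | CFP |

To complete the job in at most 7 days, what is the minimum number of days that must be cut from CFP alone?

Current finish: 10 days; target: 7.
CFP is on every critical path, so each day cut from CFP cuts the finish by one (this holds down to a finish of 7).
Need 10 − 7 = 3 days off CFP → CFP becomes 1 day, finish becomes 7.

3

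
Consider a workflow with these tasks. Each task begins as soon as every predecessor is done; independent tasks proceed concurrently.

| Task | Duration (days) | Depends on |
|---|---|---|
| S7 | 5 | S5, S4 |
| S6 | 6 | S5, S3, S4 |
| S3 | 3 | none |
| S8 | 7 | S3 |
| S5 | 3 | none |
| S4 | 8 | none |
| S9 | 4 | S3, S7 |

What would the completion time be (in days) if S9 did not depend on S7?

Before: longest chain S4→S7→S9 = 8+5+4 = 17, finish 17.
Without S7→S9, S9's earliest start moves from 13 to 3.
The longest chain is now S4→S6 = 8+6 = 14, so the workflow takes 14 days.

14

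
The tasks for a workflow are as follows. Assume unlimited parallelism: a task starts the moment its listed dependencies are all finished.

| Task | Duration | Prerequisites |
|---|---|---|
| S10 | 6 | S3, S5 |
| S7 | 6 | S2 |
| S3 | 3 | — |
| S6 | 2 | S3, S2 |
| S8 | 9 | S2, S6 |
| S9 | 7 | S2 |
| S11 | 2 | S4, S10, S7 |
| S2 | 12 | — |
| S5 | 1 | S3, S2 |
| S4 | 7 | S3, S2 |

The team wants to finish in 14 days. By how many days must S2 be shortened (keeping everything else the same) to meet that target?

9

Current finish: 23 days; target: 14.
S2 is on every critical path, so each day cut from S2 cuts the finish by one (this holds down to a finish of 14).
Need 23 − 14 = 9 days off S2 → S2 becomes 3 days, finish becomes 14.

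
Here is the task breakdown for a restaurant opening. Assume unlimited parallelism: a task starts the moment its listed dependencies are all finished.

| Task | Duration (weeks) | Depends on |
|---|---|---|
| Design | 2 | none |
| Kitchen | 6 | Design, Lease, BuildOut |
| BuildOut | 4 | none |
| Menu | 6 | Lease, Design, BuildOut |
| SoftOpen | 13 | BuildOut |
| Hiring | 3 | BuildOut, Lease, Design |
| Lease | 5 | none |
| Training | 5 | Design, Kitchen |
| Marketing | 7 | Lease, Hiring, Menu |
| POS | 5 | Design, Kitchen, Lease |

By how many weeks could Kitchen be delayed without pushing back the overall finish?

The longest chain is Lease→Menu→Marketing = 5+6+7 = 18; overall finish 18 weeks.
Longest path through Kitchen: 16 weeks (earliest finish 11, latest finish 13).
Slack of Kitchen = 7 − 5 = 2 weeks.

2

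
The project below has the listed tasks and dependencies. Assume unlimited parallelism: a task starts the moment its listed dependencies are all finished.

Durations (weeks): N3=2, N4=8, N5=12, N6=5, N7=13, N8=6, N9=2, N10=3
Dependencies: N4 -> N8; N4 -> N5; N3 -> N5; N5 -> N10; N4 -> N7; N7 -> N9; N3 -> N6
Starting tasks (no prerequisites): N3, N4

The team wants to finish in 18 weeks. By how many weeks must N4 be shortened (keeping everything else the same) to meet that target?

Current finish: 23 weeks; target: 18.
N4 is on every critical path, so each week cut from N4 cuts the finish by one (this holds down to a finish of 17).
Need 23 − 18 = 5 weeks off N4 → N4 becomes 3 weeks, finish becomes 18.

5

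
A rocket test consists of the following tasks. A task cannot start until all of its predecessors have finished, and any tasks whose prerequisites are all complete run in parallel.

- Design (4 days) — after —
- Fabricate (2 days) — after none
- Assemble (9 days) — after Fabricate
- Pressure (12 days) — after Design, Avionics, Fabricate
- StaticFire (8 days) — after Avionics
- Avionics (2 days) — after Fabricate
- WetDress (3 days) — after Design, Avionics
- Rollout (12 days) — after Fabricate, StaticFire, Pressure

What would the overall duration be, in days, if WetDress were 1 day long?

The binding path is Design→Pressure→Rollout = 4+12+12 = 28; finish at 28 days.
The longest path through WetDress is only 7 days, so WetDress has float 21.
That remains the longest chain; total 28 days.

28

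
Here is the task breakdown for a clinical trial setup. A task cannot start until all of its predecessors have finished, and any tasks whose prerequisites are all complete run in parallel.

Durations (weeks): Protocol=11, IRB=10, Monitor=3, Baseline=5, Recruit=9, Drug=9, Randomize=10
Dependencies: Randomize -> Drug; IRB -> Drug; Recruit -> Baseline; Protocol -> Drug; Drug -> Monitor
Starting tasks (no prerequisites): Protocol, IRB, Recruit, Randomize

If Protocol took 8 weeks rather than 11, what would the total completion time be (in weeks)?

22

Critical path before the change: Protocol→Drug→Monitor = 11+9+3 = 23 giving 23 weeks.
Protocol is on the critical path; changing it to 8 makes that path 20 weeks.
The binding chain switches to IRB→Drug→Monitor = 10+9+3 = 22; finish 22 weeks.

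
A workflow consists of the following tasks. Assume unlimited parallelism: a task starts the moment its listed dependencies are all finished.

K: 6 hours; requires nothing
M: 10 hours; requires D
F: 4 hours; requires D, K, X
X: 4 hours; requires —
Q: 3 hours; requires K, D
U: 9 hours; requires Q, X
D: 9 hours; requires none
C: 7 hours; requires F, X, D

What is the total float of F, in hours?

Critical path: D→Q→U = 9+3+9 = 21, so the finish is 21 hours.
Longest path through F: 20 hours (earliest finish 13, latest finish 14).
Float = 21 − 20 = 1.

1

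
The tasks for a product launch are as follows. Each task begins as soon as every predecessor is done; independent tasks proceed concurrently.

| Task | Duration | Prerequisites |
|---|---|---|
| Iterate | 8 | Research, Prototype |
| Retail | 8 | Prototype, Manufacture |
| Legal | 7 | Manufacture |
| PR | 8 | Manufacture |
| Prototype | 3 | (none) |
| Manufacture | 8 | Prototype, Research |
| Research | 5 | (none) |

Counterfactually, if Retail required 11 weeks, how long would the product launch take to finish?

As given, the longest chain is Research→Manufacture→Retail = 5+8+8 = 21, so the finish is 21 weeks.
Retail is on the critical path; changing it to 11 makes that path 24 weeks.
The critical path is still Research→Manufacture→Retail; finish is now 24 weeks.

24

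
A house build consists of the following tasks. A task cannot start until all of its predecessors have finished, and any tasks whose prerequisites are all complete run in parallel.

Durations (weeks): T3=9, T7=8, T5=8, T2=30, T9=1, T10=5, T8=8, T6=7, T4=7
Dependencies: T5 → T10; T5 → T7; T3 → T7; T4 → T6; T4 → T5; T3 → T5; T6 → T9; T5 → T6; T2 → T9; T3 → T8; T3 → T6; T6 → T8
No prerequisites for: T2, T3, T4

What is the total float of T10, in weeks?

Critical path: T3→T5→T6→T8 = 9+8+7+8 = 32, so the finish is 32 weeks.
T10 finishes as early as 22 and must finish by 32.
Slack of T10 = 27 − 17 = 10 weeks.

10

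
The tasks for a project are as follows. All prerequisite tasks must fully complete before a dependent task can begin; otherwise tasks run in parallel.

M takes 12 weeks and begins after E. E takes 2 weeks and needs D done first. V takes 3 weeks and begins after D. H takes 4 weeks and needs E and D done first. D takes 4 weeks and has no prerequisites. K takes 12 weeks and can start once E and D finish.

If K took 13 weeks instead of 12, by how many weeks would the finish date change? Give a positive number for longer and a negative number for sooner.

1

Critical path before the change: D→E→K = 4+2+12 = 18 giving 18 weeks.
K lies on that path, so at 13 weeks the path becomes 19 weeks.
That remains the longest chain; total 19 weeks.
Change in finish: 19 − 18 = +1 weeks.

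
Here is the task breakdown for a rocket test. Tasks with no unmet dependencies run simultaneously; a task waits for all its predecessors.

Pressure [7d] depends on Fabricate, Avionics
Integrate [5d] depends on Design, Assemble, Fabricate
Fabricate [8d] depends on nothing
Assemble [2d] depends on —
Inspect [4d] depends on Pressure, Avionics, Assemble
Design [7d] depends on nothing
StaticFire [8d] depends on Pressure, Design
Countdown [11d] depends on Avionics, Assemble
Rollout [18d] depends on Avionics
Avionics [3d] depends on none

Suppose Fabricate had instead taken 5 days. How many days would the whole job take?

As given, the longest chain is Fabricate→Pressure→StaticFire = 8+7+8 = 23, so the finish is 23 days.
Fabricate is on the critical path; changing it to 5 makes that path 20 days.
New critical path: Avionics→Rollout = 3+18 = 21 ⇒ 21 days.

21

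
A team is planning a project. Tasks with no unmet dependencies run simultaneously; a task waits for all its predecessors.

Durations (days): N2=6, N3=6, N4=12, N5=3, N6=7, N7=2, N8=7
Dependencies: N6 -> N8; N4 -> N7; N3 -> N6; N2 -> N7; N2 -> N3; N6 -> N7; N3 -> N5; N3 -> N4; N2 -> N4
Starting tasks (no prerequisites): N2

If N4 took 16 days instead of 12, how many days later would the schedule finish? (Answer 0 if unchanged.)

Actual critical path: N2→N3→N4→N7 = 6+6+12+2 = 26 ⇒ 26 days.
N4 lies on that path, so at 16 days the path becomes 30 days.
That remains the longest chain; total 30 days.
Change in finish: 30 − 26 = +4 days.

4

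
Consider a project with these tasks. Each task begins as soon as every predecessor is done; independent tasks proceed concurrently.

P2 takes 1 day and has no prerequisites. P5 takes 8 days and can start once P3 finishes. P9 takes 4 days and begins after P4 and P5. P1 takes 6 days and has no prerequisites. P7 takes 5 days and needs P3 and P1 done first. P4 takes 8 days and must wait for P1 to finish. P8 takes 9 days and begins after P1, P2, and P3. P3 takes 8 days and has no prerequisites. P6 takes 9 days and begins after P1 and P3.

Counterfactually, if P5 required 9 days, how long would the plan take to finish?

21

Critical path before the change: P3→P5→P9 = 8+8+4 = 20 giving 20 days.
P5 is on the critical path; changing it to 9 makes that path 21 days.
No other chain overtakes it, so the finish is 21 days.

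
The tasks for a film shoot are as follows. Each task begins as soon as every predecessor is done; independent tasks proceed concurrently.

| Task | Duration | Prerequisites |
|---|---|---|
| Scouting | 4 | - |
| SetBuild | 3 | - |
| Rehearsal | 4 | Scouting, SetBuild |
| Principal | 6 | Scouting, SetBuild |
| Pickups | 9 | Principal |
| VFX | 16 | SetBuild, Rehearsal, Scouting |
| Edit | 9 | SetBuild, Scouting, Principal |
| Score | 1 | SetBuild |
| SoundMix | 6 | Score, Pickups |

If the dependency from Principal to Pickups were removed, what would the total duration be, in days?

24

Before: longest chain Scouting→Principal→Pickups→SoundMix = 4+6+9+6 = 25, finish 25.
Without Principal→Pickups, Pickups's earliest start moves from 10 to 0.
New critical path: Scouting→Rehearsal→VFX = 4+4+16 = 24 ⇒ 24 days.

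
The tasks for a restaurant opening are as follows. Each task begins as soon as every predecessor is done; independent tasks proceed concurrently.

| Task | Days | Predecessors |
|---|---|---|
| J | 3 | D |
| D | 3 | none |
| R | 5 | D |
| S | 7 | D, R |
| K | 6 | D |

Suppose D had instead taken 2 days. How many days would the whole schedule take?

As given, the longest chain is D→R→S = 3+5+7 = 15, so the finish is 15 days.
D is on the critical path; changing it to 2 makes that path 14 days.
The critical path is still D→R→S; finish is now 14 days.

14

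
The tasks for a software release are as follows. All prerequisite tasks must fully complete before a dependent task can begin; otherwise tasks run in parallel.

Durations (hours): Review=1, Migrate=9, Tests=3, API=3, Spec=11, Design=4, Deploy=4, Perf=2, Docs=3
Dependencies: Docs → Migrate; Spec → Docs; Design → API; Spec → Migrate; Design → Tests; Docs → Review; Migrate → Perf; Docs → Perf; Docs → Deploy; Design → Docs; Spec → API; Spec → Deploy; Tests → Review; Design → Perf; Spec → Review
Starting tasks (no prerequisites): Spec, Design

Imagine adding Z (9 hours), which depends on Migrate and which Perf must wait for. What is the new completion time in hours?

Originally the plan takes 25 hours.
With Z inserted, Perf now waits for max(Design, Docs, Migrate, Z).
New critical path: Spec→Docs→Migrate→Z→Perf = 11+3+9+9+2 = 34 ⇒ 34 hours.

34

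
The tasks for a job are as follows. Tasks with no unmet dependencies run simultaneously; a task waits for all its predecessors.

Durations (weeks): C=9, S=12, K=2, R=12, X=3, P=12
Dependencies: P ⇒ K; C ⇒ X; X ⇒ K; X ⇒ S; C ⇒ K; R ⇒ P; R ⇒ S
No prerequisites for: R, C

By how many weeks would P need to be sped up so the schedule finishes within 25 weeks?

Current finish: 26 weeks; target: 25.
P is on every critical path, so each week cut from P cuts the finish by one (this holds down to a finish of 24).
Need 26 − 25 = 1 week off P → P becomes 11 weeks, finish becomes 25.

1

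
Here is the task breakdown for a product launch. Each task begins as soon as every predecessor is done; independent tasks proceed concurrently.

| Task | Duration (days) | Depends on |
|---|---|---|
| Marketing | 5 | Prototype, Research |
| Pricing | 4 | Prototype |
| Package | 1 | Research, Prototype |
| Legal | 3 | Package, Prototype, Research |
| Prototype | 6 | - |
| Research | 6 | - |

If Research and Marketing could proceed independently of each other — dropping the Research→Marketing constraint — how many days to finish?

With the dependency in place, Research→Marketing = 6+5 = 11 sets the finish at 11 days.
Dropping Research→Marketing doesn't change Marketing's earliest start (6); another predecessor still binds.
New critical path: Prototype→Marketing = 6+5 = 11 ⇒ 11 days.

11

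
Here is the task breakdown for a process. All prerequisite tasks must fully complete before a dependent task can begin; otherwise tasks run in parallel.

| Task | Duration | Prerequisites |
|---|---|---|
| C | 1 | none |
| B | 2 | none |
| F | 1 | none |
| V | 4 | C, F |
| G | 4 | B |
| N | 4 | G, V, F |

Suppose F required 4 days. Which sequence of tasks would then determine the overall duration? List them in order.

The binding path is B→G→N = 2+4+4 = 10; finish at 10 days.
The longest path through F is only 9 days, so F has float 1.
Now F→V→N = 4+4+4 = 12 is longest, so the finish becomes 12 days.

F, V, N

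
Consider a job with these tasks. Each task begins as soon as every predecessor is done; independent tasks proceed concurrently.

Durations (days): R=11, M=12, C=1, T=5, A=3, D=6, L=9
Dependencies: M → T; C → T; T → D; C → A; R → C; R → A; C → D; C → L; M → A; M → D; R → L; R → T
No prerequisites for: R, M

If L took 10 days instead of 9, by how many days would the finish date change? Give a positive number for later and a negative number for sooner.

0

Actual critical path: R→C→T→D = 11+1+5+6 = 23 ⇒ 23 days.
L has 2 days of float (longest path through it is 21).
That remains the longest chain; total 23 days.
Change in finish: 23 − 23 = +0 days.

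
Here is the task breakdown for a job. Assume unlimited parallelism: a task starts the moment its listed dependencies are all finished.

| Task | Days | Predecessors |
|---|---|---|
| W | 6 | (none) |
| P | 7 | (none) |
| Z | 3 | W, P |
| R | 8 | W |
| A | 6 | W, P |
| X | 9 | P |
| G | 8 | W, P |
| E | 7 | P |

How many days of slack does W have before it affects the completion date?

P→X = 7+9 = 16 sets the makespan at 16 days.
The longest chain containing W totals 14 days.
So W can slip 8 − 6 = 2 days.

2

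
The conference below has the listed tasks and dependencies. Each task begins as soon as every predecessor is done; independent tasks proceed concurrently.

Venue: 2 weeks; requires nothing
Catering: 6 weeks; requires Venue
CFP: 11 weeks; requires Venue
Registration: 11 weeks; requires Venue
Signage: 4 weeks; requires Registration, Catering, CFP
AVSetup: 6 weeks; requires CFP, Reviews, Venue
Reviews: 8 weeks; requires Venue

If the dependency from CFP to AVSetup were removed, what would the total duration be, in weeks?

17

Before: longest chain Venue→CFP→AVSetup = 2+11+6 = 19, finish 19.
Without CFP→AVSetup, AVSetup's earliest start moves from 13 to 10.
The longest chain is now Venue→CFP→Signage = 2+11+4 = 17, so the plan takes 17 weeks.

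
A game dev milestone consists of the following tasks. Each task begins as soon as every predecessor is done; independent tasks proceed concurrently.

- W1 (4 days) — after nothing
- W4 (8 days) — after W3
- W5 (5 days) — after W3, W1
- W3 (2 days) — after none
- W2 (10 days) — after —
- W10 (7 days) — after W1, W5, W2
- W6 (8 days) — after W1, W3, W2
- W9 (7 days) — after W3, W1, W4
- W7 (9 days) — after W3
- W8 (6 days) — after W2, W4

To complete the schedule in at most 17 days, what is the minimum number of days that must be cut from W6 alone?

Current finish: 18 days; target: 17.
W6 is on every critical path, so each day cut from W6 cuts the finish by one (this holds down to a finish of 17).
Need 18 − 17 = 1 day off W6 → W6 becomes 7 days, finish becomes 17.

1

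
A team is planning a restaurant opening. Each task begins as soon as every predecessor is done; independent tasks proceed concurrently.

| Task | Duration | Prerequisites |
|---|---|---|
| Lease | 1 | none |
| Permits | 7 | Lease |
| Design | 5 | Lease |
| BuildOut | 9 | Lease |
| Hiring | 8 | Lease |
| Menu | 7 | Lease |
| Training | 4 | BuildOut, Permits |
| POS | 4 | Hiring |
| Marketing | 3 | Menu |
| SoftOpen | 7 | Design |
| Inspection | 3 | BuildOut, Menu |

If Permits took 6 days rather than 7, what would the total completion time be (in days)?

Critical path before the change: Lease→BuildOut→Training = 1+9+4 = 14 giving 14 days.
The longest path through Permits is only 12 days, so Permits has float 2.
No other chain overtakes it, so the finish is 14 days.

14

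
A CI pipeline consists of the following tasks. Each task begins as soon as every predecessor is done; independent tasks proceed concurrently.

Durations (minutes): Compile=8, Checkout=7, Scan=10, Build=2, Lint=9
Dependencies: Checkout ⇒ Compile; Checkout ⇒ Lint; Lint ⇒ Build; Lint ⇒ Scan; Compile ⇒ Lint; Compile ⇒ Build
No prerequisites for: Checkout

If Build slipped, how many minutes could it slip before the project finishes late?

The longest chain is Checkout→Compile→Lint→Scan = 7+8+9+10 = 34; overall finish 34 minutes.
Longest path through Build: 26 minutes (earliest finish 26, latest finish 34).
Slack of Build = 32 − 24 = 8 minutes.

8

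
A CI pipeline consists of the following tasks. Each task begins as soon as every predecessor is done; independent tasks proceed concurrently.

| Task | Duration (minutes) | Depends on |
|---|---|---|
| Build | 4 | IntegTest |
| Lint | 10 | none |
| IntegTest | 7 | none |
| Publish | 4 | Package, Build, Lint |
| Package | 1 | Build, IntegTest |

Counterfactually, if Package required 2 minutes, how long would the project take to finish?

17

Critical path before the change: IntegTest→Build→Package→Publish = 7+4+1+4 = 16 giving 16 minutes.
Package is on the critical path; changing it to 2 makes that path 17 minutes.
That remains the longest chain; total 17 minutes.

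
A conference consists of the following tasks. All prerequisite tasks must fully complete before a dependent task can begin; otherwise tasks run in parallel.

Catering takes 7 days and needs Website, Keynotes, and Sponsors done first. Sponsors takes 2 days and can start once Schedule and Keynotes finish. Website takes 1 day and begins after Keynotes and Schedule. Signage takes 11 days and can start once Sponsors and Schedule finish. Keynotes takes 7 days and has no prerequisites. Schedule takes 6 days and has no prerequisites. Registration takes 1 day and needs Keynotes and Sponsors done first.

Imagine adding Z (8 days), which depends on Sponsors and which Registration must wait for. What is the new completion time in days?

20

Originally the conference takes 20 days.
With Z inserted, Registration now waits for max(Keynotes, Sponsors, Z).
New critical path: Keynotes→Sponsors→Signage = 7+2+11 = 20 ⇒ 20 days.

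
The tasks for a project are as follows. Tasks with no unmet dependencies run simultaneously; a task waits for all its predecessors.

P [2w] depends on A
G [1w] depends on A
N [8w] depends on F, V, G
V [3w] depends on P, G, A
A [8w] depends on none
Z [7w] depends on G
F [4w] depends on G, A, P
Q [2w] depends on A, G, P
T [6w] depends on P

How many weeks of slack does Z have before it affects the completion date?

6

A→P→F→N = 8+2+4+8 = 22 sets the makespan at 22 weeks.
Z finishes as early as 16 and must finish by 22.
Slack of Z = 15 − 9 = 6 weeks.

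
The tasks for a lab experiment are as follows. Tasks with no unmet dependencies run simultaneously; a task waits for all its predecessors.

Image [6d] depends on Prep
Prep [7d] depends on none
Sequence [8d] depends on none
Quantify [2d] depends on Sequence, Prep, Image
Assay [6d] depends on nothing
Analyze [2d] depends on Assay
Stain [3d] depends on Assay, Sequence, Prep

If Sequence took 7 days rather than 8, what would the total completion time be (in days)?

15

Baseline: Prep→Image→Quantify = 7+6+2 = 15 → 15 days.
Sequence is off the critical path — its longest chain is 11 days, giving 4 of slack.
No other chain overtakes it, so the finish is 15 days.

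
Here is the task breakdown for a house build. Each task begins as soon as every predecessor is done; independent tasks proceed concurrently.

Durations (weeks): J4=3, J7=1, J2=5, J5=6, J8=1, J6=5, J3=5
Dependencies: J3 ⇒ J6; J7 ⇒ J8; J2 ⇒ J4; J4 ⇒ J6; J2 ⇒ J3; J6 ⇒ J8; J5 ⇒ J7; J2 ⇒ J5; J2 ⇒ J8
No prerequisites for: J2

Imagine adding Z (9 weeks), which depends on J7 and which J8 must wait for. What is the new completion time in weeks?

Originally the project takes 16 weeks.
With Z inserted, J8 now waits for max(J7, J6, J2, Z).
New critical path: J2→J5→J7→Z→J8 = 5+6+1+9+1 = 22 ⇒ 22 weeks.

22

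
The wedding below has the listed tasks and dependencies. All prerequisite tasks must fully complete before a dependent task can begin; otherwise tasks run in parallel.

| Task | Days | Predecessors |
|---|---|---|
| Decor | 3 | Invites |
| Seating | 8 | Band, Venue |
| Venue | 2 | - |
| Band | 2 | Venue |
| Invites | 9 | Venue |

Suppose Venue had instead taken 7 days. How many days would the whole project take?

19

As given, the longest chain is Venue→Invites→Decor = 2+9+3 = 14, so the finish is 14 days.
Venue is on the critical path; changing it to 7 makes that path 19 days.
That remains the longest chain; total 19 days.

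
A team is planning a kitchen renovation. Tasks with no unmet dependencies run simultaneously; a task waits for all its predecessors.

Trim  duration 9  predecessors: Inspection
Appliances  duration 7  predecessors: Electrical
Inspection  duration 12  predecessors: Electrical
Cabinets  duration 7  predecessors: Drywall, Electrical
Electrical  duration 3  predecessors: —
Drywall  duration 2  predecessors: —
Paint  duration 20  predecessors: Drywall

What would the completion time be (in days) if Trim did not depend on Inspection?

Before: longest chain Electrical→Inspection→Trim = 3+12+9 = 24, finish 24.
Without Inspection→Trim, Trim's earliest start moves from 15 to 0.
The longest chain is now Drywall→Paint = 2+20 = 22, so the kitchen renovation takes 22 days.

22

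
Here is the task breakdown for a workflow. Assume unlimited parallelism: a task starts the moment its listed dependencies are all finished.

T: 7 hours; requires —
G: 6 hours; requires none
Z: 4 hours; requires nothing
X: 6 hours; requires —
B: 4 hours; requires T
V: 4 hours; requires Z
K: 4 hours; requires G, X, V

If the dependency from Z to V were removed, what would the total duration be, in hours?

11

With the dependency in place, Z→V→K = 4+4+4 = 12 sets the finish at 12 hours.
Without Z→V, V's earliest start moves from 4 to 0.
The longest chain is now T→B = 7+4 = 11, so the plan takes 11 hours.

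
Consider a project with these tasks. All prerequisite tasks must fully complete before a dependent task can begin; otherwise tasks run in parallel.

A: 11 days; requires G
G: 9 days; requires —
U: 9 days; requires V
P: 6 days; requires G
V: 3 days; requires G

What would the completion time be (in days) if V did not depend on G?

Before: longest chain G→V→U = 9+3+9 = 21, finish 21.
Without G→V, V's earliest start moves from 9 to 0.
The longest chain is now G→A = 9+11 = 20, so the project takes 20 days.

20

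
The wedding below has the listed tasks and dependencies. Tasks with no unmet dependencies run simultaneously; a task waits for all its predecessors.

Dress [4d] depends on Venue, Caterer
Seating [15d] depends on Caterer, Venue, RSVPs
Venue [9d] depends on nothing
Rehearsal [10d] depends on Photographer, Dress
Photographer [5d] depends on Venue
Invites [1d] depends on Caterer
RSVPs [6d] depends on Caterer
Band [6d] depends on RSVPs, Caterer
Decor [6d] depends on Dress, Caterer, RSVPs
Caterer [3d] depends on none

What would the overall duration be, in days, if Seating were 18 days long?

The binding path is Venue→Seating = 9+15 = 24; finish at 24 days.
Seating is on the critical path; changing it to 18 makes that path 27 days.
No other chain overtakes it, so the finish is 27 days.

27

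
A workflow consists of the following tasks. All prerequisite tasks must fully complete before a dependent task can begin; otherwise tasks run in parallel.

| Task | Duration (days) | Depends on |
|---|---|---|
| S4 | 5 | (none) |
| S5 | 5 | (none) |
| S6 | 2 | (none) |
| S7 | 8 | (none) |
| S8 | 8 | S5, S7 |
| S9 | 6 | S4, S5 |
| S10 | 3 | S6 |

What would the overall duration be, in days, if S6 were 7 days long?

Critical path before the change: S7→S8 = 8+8 = 16 giving 16 days.
The longest path through S6 is only 5 days, so S6 has float 11.
That remains the longest chain; total 16 days.

16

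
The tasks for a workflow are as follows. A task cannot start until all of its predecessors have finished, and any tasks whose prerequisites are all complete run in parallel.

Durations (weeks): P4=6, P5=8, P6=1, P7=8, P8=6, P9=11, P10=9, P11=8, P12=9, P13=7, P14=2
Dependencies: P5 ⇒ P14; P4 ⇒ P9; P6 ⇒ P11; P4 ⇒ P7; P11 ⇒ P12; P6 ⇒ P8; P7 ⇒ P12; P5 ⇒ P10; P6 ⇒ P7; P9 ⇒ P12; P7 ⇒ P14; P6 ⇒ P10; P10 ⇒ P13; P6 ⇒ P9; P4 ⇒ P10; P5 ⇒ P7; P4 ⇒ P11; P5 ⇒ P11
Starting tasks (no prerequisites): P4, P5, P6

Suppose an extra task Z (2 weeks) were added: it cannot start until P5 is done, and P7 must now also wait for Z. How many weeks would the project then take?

27

Originally the project takes 26 weeks.
With Z inserted, P7 now waits for max(P4, P6, P5, Z).
New critical path: P5→Z→P7→P12 = 8+2+8+9 = 27 ⇒ 27 weeks.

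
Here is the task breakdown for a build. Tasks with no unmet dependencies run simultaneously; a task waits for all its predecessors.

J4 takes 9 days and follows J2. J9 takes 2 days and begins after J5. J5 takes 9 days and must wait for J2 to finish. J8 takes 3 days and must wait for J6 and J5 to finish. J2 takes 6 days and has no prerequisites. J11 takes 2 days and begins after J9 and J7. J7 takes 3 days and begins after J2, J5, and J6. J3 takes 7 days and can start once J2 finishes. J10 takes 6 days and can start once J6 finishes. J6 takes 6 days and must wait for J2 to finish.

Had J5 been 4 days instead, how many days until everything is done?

As given, the longest chain is J2→J5→J7→J11 = 6+9+3+2 = 20, so the finish is 20 days.
J5 lies on that path, so at 4 days the path becomes 15 days.
Now J2→J6→J10 = 6+6+6 = 18 is longest, so the finish becomes 18 days.

18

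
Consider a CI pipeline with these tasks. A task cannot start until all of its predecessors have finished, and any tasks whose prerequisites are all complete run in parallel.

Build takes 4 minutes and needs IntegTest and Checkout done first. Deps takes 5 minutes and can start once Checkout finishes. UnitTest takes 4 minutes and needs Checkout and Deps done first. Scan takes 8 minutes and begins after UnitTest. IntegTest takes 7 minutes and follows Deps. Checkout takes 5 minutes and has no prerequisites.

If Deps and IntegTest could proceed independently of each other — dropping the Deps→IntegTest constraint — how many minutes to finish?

22

Before: longest chain Checkout→Deps→UnitTest→Scan = 5+5+4+8 = 22, finish 22.
Without Deps→IntegTest, IntegTest's earliest start moves from 10 to 0.
The longest chain is now Checkout→Deps→UnitTest→Scan = 5+5+4+8 = 22, so the plan takes 22 minutes.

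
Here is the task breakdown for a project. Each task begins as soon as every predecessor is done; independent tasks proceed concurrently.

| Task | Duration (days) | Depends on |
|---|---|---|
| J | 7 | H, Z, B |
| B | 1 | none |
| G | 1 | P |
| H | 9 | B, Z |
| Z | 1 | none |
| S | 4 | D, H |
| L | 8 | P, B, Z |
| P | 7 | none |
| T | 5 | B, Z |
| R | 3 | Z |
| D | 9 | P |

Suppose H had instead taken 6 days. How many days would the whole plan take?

20

Critical path before the change: P→D→S = 7+9+4 = 20 giving 20 days.
H is off the critical path — its longest chain is 17 days, giving 3 of slack.
That remains the longest chain; total 20 days.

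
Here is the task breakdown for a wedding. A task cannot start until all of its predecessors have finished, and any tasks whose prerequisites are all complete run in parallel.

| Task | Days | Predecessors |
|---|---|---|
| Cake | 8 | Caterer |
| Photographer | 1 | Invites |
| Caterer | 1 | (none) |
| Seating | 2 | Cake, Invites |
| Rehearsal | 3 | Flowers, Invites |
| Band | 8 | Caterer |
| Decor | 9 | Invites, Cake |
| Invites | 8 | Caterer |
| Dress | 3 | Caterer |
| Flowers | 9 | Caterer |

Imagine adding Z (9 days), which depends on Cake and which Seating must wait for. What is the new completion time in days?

20

Originally the plan takes 18 days.
With Z inserted, Seating now waits for max(Cake, Invites, Z).
New critical path: Caterer→Cake→Z→Seating = 1+8+9+2 = 20 ⇒ 20 days.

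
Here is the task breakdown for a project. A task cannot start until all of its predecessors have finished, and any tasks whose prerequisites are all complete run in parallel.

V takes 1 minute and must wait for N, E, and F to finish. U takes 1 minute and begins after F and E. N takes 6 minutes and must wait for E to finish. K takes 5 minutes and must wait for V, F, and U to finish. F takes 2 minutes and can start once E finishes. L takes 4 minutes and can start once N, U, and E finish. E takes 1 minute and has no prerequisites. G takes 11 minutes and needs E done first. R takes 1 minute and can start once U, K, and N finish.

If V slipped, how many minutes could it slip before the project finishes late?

Critical path: E→N→V→K→R = 1+6+1+5+1 = 14, so the finish is 14 minutes.
The longest chain containing V totals 14 minutes.
Float = 14 − 14 = 0.

0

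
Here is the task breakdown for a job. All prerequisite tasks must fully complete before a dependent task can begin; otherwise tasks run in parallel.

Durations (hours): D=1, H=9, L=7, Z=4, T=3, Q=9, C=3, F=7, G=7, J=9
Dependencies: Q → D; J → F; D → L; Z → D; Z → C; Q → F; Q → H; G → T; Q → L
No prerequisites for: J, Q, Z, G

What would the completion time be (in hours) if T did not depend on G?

With the dependency in place, Q→H = 9+9 = 18 sets the finish at 18 hours.
Without G→T, T's earliest start moves from 7 to 0.
The longest chain is now Q→H = 9+9 = 18, so the job takes 18 hours.

18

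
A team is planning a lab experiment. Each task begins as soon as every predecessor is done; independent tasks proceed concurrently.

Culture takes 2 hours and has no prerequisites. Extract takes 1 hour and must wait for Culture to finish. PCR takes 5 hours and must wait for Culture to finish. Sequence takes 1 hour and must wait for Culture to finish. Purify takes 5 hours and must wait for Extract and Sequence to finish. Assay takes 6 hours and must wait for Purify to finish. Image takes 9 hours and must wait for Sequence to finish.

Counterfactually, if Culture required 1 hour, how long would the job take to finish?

Critical path before the change: Culture→Extract→Purify→Assay = 2+1+5+6 = 14 giving 14 hours.
Since Culture is critical, the -1 change carries straight to that chain (now 13 hours).
No other chain overtakes it, so the finish is 13 hours.

13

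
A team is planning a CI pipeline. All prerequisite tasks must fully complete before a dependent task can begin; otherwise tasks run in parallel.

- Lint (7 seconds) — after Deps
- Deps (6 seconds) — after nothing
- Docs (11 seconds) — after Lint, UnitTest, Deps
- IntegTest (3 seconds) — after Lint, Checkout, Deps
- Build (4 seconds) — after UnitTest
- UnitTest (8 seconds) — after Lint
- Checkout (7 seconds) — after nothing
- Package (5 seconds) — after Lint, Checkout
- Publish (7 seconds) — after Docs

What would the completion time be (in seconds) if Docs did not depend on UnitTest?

31

With the dependency in place, Deps→Lint→UnitTest→Docs→Publish = 6+7+8+11+7 = 39 sets the finish at 39 seconds.
Without UnitTest→Docs, Docs's earliest start moves from 21 to 13.
After: Deps→Lint→Docs→Publish = 6+7+11+7 = 31 → 31 seconds.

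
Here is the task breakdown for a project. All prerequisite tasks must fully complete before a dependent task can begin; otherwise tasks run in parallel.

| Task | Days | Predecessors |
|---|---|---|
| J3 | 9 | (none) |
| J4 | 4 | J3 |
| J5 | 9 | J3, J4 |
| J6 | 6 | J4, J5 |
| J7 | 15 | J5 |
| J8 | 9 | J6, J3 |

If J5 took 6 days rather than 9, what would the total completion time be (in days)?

Baseline: J3→J4→J5→J6→J8 = 9+4+9+6+9 = 37 → 37 days.
J5 lies on that path, so at 6 days the path becomes 34 days.
The critical path is still J3→J4→J5→J6→J8; finish is now 34 days.

34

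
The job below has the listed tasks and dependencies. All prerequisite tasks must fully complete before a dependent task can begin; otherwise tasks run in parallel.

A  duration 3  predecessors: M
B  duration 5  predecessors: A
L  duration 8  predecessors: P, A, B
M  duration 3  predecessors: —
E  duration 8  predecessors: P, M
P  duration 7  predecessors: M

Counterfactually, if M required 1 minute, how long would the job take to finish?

17

Actual critical path: M→A→B→L = 3+3+5+8 = 19 ⇒ 19 minutes.
M lies on that path, so at 1 minute the path becomes 17 minutes.
The critical path is still M→A→B→L; finish is now 17 minutes.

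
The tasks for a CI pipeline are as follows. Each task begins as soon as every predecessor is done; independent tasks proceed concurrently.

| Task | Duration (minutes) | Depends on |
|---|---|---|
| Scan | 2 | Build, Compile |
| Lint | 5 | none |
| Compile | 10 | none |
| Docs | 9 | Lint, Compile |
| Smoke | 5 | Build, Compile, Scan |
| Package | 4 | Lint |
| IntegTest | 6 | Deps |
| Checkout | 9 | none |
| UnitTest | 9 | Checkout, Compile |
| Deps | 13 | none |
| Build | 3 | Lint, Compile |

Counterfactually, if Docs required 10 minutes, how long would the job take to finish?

20

The binding path is Compile→Build→Scan→Smoke = 10+3+2+5 = 20; finish at 20 minutes.
The longest path through Docs is only 19 minutes, so Docs has float 1.
The critical path is still Compile→Build→Scan→Smoke; finish is now 20 minutes.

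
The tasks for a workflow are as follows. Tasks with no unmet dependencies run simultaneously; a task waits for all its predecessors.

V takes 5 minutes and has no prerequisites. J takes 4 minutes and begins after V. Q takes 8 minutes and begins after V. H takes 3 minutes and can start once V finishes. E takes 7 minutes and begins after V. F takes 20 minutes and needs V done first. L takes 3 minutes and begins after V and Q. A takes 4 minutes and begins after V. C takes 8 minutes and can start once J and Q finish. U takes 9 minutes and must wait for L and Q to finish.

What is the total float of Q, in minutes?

V→Q→L→U = 5+8+3+9 = 25 sets the makespan at 25 minutes.
The longest chain containing Q totals 25 minutes.
Float = 25 − 25 = 0.

0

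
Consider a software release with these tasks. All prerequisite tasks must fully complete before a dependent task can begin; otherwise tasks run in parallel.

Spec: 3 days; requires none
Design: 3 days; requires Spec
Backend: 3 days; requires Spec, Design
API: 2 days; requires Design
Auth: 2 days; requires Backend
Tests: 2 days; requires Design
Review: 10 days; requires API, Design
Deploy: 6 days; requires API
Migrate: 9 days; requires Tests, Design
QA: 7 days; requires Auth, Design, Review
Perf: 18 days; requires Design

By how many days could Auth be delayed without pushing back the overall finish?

Spec→Design→API→Review→QA = 3+3+2+10+7 = 25 sets the makespan at 25 days.
Auth finishes as early as 11 and must finish by 18.
So Auth can slip 18 − 11 = 7 days.

7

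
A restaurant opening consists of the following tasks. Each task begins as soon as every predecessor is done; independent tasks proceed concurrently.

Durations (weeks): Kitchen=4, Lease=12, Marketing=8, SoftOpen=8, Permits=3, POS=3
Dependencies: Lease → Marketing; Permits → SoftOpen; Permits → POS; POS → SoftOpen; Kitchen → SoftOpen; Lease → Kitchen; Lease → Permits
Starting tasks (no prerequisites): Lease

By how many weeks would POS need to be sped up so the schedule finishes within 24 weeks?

Current finish: 26 weeks; target: 24.
POS is on every critical path, so each week cut from POS cuts the finish by one (this holds down to a finish of 24).
Need 26 − 24 = 2 weeks off POS → POS becomes 1 week, finish becomes 24.

2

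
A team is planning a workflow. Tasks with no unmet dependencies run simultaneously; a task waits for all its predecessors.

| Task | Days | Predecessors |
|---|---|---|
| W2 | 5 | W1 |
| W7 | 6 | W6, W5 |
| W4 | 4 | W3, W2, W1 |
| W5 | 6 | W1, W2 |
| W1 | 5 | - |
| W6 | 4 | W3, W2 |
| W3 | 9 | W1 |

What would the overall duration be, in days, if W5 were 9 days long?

As given, the longest chain is W1→W3→W6→W7 = 5+9+4+6 = 24, so the finish is 24 days.
W5 is off the critical path — its longest chain is 22 days, giving 2 of slack.
The binding chain switches to W1→W2→W5→W7 = 5+5+9+6 = 25; finish 25 days.

25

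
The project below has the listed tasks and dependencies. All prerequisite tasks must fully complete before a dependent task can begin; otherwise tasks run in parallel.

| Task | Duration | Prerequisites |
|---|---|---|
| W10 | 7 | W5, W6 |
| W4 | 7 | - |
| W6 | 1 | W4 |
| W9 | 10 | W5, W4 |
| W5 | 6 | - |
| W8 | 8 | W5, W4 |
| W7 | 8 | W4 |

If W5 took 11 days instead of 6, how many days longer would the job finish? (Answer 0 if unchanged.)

4

Actual critical path: W4→W9 = 7+10 = 17 ⇒ 17 days.
W5 has 1 day of float (longest path through it is 16).
The binding chain switches to W5→W9 = 11+10 = 21; finish 21 days.
Change in finish: 21 − 17 = +4 days.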